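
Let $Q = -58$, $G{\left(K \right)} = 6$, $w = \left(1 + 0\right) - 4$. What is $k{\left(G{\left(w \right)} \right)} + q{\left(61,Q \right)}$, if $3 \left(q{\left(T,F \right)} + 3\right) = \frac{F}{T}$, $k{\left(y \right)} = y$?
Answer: $\frac{491}{183} \approx 2.6831$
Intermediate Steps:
$w = -3$ ($w = 1 - 4 = -3$)
$q{\left(T,F \right)} = -3 + \frac{F}{3 T}$ ($q{\left(T,F \right)} = -3 + \frac{F \frac{1}{T}}{3} = -3 + \frac{F}{3 T}$)
$k{\left(G{\left(w \right)} \right)} + q{\left(61,Q \right)} = 6 - \left(3 + \frac{58}{3 \cdot 61}\right) = 6 - \left(3 + \frac{58}{3} \cdot \frac{1}{61}\right) = 6 - \frac{607}{183} = \frac{491}{183}$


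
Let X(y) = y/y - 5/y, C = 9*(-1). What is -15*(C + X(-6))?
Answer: 215/2 ≈ 107.50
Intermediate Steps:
C = -9
X(y) = 1 - 5/y
-15*(C + X(-6)) = -15*(-9 + (-5 - 6)/(-6)) = -15*(-9 - ⅙*(-11)) = -15*(-9 + 11/6) = -15*(-43/6) = 215/2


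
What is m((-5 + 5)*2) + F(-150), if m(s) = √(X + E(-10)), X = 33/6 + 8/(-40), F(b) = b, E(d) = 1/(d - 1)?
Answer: -150 + √63030/110 ≈ -147.72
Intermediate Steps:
E(d) = 1/(-1 + d)
X = 53/10 (X = 33*(⅙) + 8*(-1/40) = 11/2 - ⅕ = 53/10 ≈ 5.3000)
m(s) = √63030/110 (m(s) = √(53/10 + 1/(-1 - 10)) = √(53/10 + 1/(-11)) = √(53/10 - 1/11) = √(573/110) = √63030/110)
m((-5 + 5)*2) + F(-150) = √63030/110 - 150 = -150 + √63030/110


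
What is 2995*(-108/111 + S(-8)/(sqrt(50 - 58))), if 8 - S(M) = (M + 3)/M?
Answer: -107820/37 - 176705*I*sqrt(2)/32 ≈ -2914.1 - 7809.3*I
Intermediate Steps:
S(M) = 8 - (3 + M)/M (S(M) = 8 - (M + 3)/M = 8 - (3 + M)/M)
2995*(-108/111 + S(-8)/(sqrt(50 - 58))) = 2995*(-108/111 + (7 - 3/(-8))/(sqrt(50 - 58))) = 2995*(-108*1/111 + (7 - 3*(-1/8))/(sqrt(-8))) = 2995*(-36/37 + (7 + 3/8)/((2*I*sqrt(2)))) = 2995*(-36/37 + 59*(-I*sqrt(2)/4)/8) = 2995*(-36/37 - 59*I*sqrt(2)/32) = -107820/37 - 176705*I*sqrt(2)/32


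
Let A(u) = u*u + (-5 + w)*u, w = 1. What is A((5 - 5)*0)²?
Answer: 0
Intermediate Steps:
A(u) = u² - 4*u (A(u) = u*u + (-5 + 1)*u = u² - 4*u)
A((5 - 5)*0)² = (((5 - 5)*0)*(-4 + (5 - 5)*0))² = ((0*0)*(-4 + 0*0))² = (0*(-4 + 0))² = (0*(-4))² = 0² = 0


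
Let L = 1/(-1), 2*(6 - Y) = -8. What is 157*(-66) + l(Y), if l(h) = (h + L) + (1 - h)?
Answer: -10362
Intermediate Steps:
Y = 10 (Y = 6 - 1/2*(-8) = 6 + 4 = 10)
L = -1
l(h) = 0 (l(h) = (h - 1) + (1 - h) = (-1 + h) + (1 - h) = 0)
157*(-66) + l(Y) = 157*(-66) + 0 = -10362 + 0 = -10362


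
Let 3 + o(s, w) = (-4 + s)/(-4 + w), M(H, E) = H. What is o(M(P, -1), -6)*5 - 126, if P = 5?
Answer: -283/2 ≈ -141.50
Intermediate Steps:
o(s, w) = -3 + (-4 + s)/(-4 + w)
o(M(P, -1), -6)*5 - 126 = ((8 + 5 - 3*(-6))/(-4 - 6))*5 - 126 = ((8 + 5 + 18)/(-10))*5 - 126 = -⅒*31*5 - 126 = -31/10*5 - 126 = -31/2 - 126 = -283/2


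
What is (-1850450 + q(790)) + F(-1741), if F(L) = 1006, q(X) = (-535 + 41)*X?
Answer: -2239704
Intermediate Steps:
q(X) = -494*X
(-1850450 + q(790)) + F(-1741) = (-1850450 - 494*790) + 1006 = (-1850450 - 390260) + 1006 = -2240710 + 1006 = -2239704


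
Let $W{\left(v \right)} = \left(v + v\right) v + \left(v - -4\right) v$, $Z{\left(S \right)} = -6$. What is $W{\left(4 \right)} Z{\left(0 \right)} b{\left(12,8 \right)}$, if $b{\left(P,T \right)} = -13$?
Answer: $4992$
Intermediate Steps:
$W{\left(v \right)} = 2 v^{2} + v \left(4 + v\right)$ ($W{\left(v \right)} = 2 v v + \left(v + 4\right) v = 2 v^{2} + \left(4 + v\right) v = 2 v^{2} + v \left(4 + v\right)$)
$W{\left(4 \right)} Z{\left(0 \right)} b{\left(12,8 \right)} = 4 \left(4 + 3 \cdot 4\right) \left(-6\right) \left(-13\right) = 4 \left(4 + 12\right) \left(-6\right) \left(-13\right) = 4 \cdot 16 \left(-6\right) \left(-13\right) = 64 \left(-6\right) \left(-13\right) = \left(-384\right) \left(-13\right) = 4992$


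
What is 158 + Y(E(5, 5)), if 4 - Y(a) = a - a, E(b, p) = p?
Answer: 162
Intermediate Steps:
Y(a) = 4 (Y(a) = 4 - (a - a) = 4 - 1*0 = 4 + 0 = 4)
158 + Y(E(5, 5)) = 158 + 4 = 162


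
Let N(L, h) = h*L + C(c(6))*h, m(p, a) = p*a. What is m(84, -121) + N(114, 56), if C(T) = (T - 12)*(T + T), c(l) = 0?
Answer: -3780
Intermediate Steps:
C(T) = 2*T*(-12 + T) (C(T) = (-12 + T)*(2*T) = 2*T*(-12 + T))
m(p, a) = a*p
N(L, h) = L*h (N(L, h) = h*L + (2*0*(-12 + 0))*h = L*h + (2*0*(-12))*h = L*h + 0*h = L*h + 0 = L*h)
m(84, -121) + N(114, 56) = -121*84 + 114*56 = -10164 + 6384 = -3780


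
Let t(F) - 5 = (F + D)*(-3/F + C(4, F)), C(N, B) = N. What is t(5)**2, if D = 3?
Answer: 25921/25 ≈ 1036.8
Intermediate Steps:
t(F) = 5 + (3 + F)*(4 - 3/F) (t(F) = 5 + (F + 3)*(-3/F + 4) = 5 + (3 + F)*(4 - 3/F))
t(5)**2 = (14 - 9/5 + 4*5)**2 = (14 - 9*1/5 + 20)**2 = (14 - 9/5 + 20)**2 = (161/5)**2 = 25921/25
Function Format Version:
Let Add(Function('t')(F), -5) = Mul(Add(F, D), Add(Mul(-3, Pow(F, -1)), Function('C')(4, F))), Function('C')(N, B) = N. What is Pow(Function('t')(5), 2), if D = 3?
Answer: Rational(25921, 25) ≈ 1036.8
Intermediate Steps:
Function('t')(F) = Add(5, Mul(Add(3, F), Add(4, Mul(-3, Pow(F, -1))))) (Function('t')(F) = Add(5, Mul(Add(F, 3), Add(Mul(-3, Pow(F, -1)), 4))) = Add(5, Mul(Add(3, F), Add(4, Mul(-3, Pow(F, -1))))))
Pow(Function('t')(5), 2) = Pow(Add(14, Mul(-9, Pow(5, -1)), Mul(4, 5)), 2) = Pow(Add(14, Mul(-9, Rational(1, 5)), 20), 2) = Pow(Add(14, Rational(-9, 5), 20), 2) = Pow(Rational(161, 5), 2) = Rational(25921, 25)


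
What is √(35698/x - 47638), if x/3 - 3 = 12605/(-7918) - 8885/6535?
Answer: 5*√17918091502102374/1504371 ≈ 444.90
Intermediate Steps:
x = 1504371/10348826 (x = 9 + 3*(12605/(-7918) - 8885/6535) = 9 + 3*(12605*(-1/7918) - 8885*1/6535) = 9 + 3*(-12605/7918 - 1777/1307) = 9 + 3*(-30545021/10348826) = 9 - 91635063/10348826 = 1504371/10348826 ≈ 0.14537)
√(35698/x - 47638) = √(35698/(1504371/10348826) - 47638) = √(35698*(10348826/1504371) - 47638) = √(369432390548/1504371 - 47638) = √(297767164850/1504371) = 5*√17918091502102374/1504371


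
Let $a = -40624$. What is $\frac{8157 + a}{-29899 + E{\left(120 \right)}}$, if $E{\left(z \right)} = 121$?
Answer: $\frac{32467}{29778} \approx 1.0903$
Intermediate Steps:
$\frac{8157 + a}{-29899 + E{\left(120 \right)}} = \frac{8157 - 40624}{-29899 + 121} = - \frac{32467}{-29778} = \left(-32467\right) \left(- \frac{1}{29778}\right) = \frac{32467}{29778}$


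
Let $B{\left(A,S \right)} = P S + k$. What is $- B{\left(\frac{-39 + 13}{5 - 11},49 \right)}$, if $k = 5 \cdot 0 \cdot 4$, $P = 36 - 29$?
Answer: $-343$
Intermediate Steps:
$P = 7$
$k = 0$ ($k = 0 \cdot 4 = 0$)
$B{\left(A,S \right)} = 7 S$ ($B{\left(A,S \right)} = 7 S + 0 = 7 S$)
$- B{\left(\frac{-39 + 13}{5 - 11},49 \right)} = - 7 \cdot 49 = \left(-1\right) 343 = -343$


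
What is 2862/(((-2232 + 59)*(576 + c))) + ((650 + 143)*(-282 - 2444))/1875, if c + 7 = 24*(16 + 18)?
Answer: -24550651576/21294375 ≈ -1152.9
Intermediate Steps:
c = 809 (c = -7 + 24*(16 + 18) = -7 + 24*34 = -7 + 816 = 809)
2862/(((-2232 + 59)*(576 + c))) + ((650 + 143)*(-282 - 2444))/1875 = 2862/(((-2232 + 59)*(576 + 809))) + ((650 + 143)*(-282 - 2444))/1875 = 2862/((-2173*1385)) + (793*(-2726))*(1/1875) = 2862/(-3009605) - 2161718*1/1875 = 2862*(-1/3009605) - 2161718/1875 = -54/56785 - 2161718/1875 = -24550651576/21294375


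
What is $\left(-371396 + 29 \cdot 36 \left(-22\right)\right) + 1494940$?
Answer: $1100576$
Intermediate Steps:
$\left(-371396 + 29 \cdot 36 \left(-22\right)\right) + 1494940 = \left(-371396 + 1044 \left(-22\right)\right) + 1494940 = \left(-371396 - 22968\right) + 1494940 = -394364 + 1494940 = 1100576$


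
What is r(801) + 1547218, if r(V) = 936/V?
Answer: 137702506/89 ≈ 1.5472e+6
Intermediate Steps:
r(801) + 1547218 = 936/801 + 1547218 = 936*(1/801) + 1547218 = 104/89 + 1547218 = 137702506/89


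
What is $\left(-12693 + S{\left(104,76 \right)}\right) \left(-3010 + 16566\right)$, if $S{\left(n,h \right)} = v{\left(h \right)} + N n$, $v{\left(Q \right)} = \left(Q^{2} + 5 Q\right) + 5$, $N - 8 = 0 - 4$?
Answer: $-82908496$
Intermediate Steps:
$N = 4$ ($N = 8 + \left(0 - 4\right) = 8 - 4 = 4$)
$v{\left(Q \right)} = 5 + Q^{2} + 5 Q$
$S{\left(n,h \right)} = 5 + h^{2} + 4 n + 5 h$ ($S{\left(n,h \right)} = \left(5 + h^{2} + 5 h\right) + 4 n = 5 + h^{2} + 4 n + 5 h$)
$\left(-12693 + S{\left(104,76 \right)}\right) \left(-3010 + 16566\right) = \left(-12693 + \left(5 + 76^{2} + 4 \cdot 104 + 5 \cdot 76\right)\right) \left(-3010 + 16566\right) = \left(-12693 + \left(5 + 5776 + 416 + 380\right)\right) 13556 = \left(-12693 + 6577\right) 13556 = \left(-6116\right) 13556 = -82908496$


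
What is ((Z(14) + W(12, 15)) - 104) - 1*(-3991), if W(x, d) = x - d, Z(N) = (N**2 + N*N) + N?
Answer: 4290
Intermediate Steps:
Z(N) = N + 2*N**2 (Z(N) = (N**2 + N**2) + N = 2*N**2 + N = N + 2*N**2)
((Z(14) + W(12, 15)) - 104) - 1*(-3991) = ((14*(1 + 2*14) + (12 - 1*15)) - 104) - 1*(-3991) = ((14*(1 + 28) + (12 - 15)) - 104) + 3991 = ((14*29 - 3) - 104) + 3991 = ((406 - 3) - 104) + 3991 = (403 - 104) + 3991 = 299 + 3991 = 4290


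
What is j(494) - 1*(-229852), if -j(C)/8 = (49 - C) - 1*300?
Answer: 235812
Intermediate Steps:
j(C) = 2008 + 8*C (j(C) = -8*((49 - C) - 1*300) = -8*((49 - C) - 300) = -8*(-251 - C) = 2008 + 8*C)
j(494) - 1*(-229852) = (2008 + 8*494) - 1*(-229852) = (2008 + 3952) + 229852 = 5960 + 229852 = 235812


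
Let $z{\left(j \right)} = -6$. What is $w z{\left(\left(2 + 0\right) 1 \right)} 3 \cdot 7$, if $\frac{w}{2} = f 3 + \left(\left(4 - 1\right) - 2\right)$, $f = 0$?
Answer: $-252$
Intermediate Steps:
$w = 2$ ($w = 2 \left(0 \cdot 3 + \left(\left(4 - 1\right) - 2\right)\right) = 2 \left(0 + \left(3 - 2\right)\right) = 2 \left(0 + 1\right) = 2 \cdot 1 = 2$)
$w z{\left(\left(2 + 0\right) 1 \right)} 3 \cdot 7 = 2 \left(-6\right) 3 \cdot 7 = \left(-12\right) 21 = -252$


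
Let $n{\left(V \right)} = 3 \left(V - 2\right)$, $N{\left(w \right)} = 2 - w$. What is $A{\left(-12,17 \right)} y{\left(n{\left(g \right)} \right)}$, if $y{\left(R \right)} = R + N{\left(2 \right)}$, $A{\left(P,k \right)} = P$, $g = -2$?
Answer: $144$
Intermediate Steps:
$n{\left(V \right)} = -6 + 3 V$ ($n{\left(V \right)} = 3 \left(-2 + V\right) = -6 + 3 V$)
$y{\left(R \right)} = R$ ($y{\left(R \right)} = R + \left(2 - 2\right) = R + 0 = R$)
$A{\left(-12,17 \right)} y{\left(n{\left(g \right)} \right)} = - 12 \left(-6 + 3 \left(-2\right)\right) = - 12 \left(-6 - 6\right) = \left(-12\right) \left(-12\right) = 144$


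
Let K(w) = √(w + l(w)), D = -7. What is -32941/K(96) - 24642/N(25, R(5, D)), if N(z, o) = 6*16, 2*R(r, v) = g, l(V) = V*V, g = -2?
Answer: -4107/16 - 32941*√582/2328 ≈ -598.05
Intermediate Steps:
l(V) = V²
R(r, v) = -1 (R(r, v) = (½)*(-2) = -1)
K(w) = √(w + w²)
N(z, o) = 96
-32941/K(96) - 24642/N(25, R(5, D)) = -32941*√6/(24*√(1 + 96)) - 24642/96 = -32941*√582/2328 - 24642*1/96 = -32941*√582/2328 - 4107/16 = -4107/16 - 32941*√582/2328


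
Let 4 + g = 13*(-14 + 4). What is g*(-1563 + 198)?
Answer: 182910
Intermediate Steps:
g = -134 (g = -4 + 13*(-14 + 4) = -4 + 13*(-10) = -4 - 130 = -134)
g*(-1563 + 198) = -134*(-1563 + 198) = -134*(-1365) = 182910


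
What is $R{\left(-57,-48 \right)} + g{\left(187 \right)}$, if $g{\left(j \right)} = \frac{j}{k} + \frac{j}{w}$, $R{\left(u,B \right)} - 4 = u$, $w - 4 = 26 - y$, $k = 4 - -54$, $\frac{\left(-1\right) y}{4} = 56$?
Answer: $- \frac{180613}{3683} \approx -49.04$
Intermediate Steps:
$y = -224$ ($y = \left(-4\right) 56 = -224$)
$k = 58$ ($k = 4 + 54 = 58$)
$w = 254$ ($w = 4 + \left(26 - -224\right) = 4 + \left(26 + 224\right) = 4 + 250 = 254$)
$R{\left(u,B \right)} = 4 + u$
$g{\left(j \right)} = \frac{78 j}{3683}$ ($g{\left(j \right)} = \frac{j}{58} + \frac{j}{254} = \frac{78 j}{3683}$)
$R{\left(-57,-48 \right)} + g{\left(187 \right)} = \left(4 - 57\right) + \frac{78}{3683} \cdot 187 = -53 + \frac{14586}{3683} = - \frac{180613}{3683}$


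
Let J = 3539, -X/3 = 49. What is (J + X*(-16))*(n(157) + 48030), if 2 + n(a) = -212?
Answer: 281684056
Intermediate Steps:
n(a) = -214 (n(a) = -2 - 212 = -214)
X = -147 (X = -3*49 = -147)
(J + X*(-16))*(n(157) + 48030) = (3539 - 147*(-16))*(-214 + 48030) = (3539 + 2352)*47816 = 5891*47816 = 281684056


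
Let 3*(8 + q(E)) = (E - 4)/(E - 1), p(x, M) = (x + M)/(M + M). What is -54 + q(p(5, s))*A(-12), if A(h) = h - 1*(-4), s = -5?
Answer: -2/3 ≈ -0.66667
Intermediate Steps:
p(x, M) = (M + x)/(2*M) (p(x, M) = (M + x)/((2*M)) = (M + x)*(1/(2*M)) = (M + x)/(2*M))
A(h) = 4 + h (A(h) = h + 4 = 4 + h)
q(E) = -8 + (-4 + E)/(3*(-1 + E)) (q(E) = -8 + ((E - 4)/(E - 1))/3 = -8 + ((-4 + E)/(-1 + E))/3 = -8 + (-4 + E)/(3*(-1 + E)))
-54 + q(p(5, s))*A(-12) = -54 + ((20 - 23*(-5 + 5)/(2*(-5)))/(3*(-1 + (1/2)*(-5 + 5)/(-5))))*(4 - 12) = -54 + ((20 - 23*(-1)*0/(2*5))/(3*(-1 + (1/2)*(-1/5)*0)))*(-8) = -54 + ((20 - 23*0)/(3*(-1 + 0)))*(-8) = -54 + ((1/3)*(20 + 0)/(-1))*(-8) = -54 + ((1/3)*(-1)*20)*(-8) = -54 - 20/3*(-8) = -54 + 160/3 = -2/3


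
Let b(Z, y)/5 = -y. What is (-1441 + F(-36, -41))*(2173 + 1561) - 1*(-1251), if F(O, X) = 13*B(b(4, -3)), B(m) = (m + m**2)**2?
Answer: 2790639757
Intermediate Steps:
b(Z, y) = -5*y (b(Z, y) = 5*(-y) = -5*y)
F(O, X) = 748800 (F(O, X) = 13*((-5*(-3))**2*(1 - 5*(-3))**2) = 13*(15**2*(1 + 15)**2) = 13*(225*16**2) = 13*(225*256) = 13*57600 = 748800)
(-1441 + F(-36, -41))*(2173 + 1561) - 1*(-1251) = (-1441 + 748800)*(2173 + 1561) - 1*(-1251) = 747359*3734 + 1251 = 2790638506 + 1251 = 2790639757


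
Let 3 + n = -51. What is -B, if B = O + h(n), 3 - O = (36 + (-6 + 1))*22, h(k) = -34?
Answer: 713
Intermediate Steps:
n = -54 (n = -3 - 51 = -54)
O = -679 (O = 3 - (36 + (-6 + 1))*22 = 3 - (36 - 5)*22 = 3 - 31*22 = 3 - 1*682 = 3 - 682 = -679)
B = -713 (B = -679 - 34 = -713)
-B = -1*(-713) = 713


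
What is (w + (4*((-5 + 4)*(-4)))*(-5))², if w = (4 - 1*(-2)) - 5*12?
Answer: 17956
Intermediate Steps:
w = -54 (w = (4 + 2) - 60 = 6 - 60 = -54)
(w + (4*((-5 + 4)*(-4)))*(-5))² = (-54 + (4*((-5 + 4)*(-4)))*(-5))² = (-54 + (4*(-1*(-4)))*(-5))² = (-54 + (4*4)*(-5))² = (-54 + 16*(-5))² = (-54 - 80)² = (-134)² = 17956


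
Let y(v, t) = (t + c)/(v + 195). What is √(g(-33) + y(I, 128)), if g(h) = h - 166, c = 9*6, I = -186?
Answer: I*√1609/3 ≈ 13.371*I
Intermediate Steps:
c = 54
y(v, t) = (54 + t)/(195 + v) (y(v, t) = (t + 54)/(v + 195) = (54 + t)/(195 + v))
g(h) = -166 + h
√(g(-33) + y(I, 128)) = √((-166 - 33) + (54 + 128)/(195 - 186)) = √(-199 + 182/9) = √(-1609/9) = I*√1609/3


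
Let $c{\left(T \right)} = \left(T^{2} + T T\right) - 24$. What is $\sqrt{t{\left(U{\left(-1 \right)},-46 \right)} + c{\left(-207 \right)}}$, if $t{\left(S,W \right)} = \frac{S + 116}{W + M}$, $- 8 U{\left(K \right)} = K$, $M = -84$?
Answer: $\frac{\sqrt{5791502015}}{260} \approx 292.7$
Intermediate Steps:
$U{\left(K \right)} = - \frac{K}{8}$
$c{\left(T \right)} = -24 + 2 T^{2}$ ($c{\left(T \right)} = \left(T^{2} + T^{2}\right) - 24 = 2 T^{2} - 24 = -24 + 2 T^{2}$)
$t{\left(S,W \right)} = \frac{116 + S}{-84 + W}$ ($t{\left(S,W \right)} = \frac{S + 116}{W - 84} = \frac{116 + S}{-84 + W}$)
$\sqrt{t{\left(U{\left(-1 \right)},-46 \right)} + c{\left(-207 \right)}} = \sqrt{\frac{116 - - \frac{1}{8}}{-84 - 46} - \left(24 - 2 \left(-207\right)^{2}\right)} = \sqrt{\frac{116 + \frac{1}{8}}{-130} + \left(-24 + 2 \cdot 42849\right)} = \sqrt{\left(- \frac{1}{130}\right) \frac{929}{8} + \left(-24 + 85698\right)} = \sqrt{- \frac{929}{1040} + 85674} = \sqrt{\frac{89100031}{1040}} = \frac{\sqrt{5791502015}}{260}$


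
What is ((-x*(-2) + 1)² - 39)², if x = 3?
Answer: 100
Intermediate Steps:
((-x*(-2) + 1)² - 39)² = ((-3*(-2) + 1)² - 39)² = ((-1*(-6) + 1)² - 39)² = ((6 + 1)² - 39)² = (7² - 39)² = (49 - 39)² = 10² = 100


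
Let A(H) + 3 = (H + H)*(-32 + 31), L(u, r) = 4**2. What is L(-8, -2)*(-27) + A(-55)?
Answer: -325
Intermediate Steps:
L(u, r) = 16
A(H) = -3 - 2*H (A(H) = -3 + (H + H)*(-32 + 31) = -3 + (2*H)*(-1) = -3 - 2*H)
L(-8, -2)*(-27) + A(-55) = 16*(-27) + (-3 - 2*(-55)) = -432 + (-3 + 110) = -432 + 107 = -325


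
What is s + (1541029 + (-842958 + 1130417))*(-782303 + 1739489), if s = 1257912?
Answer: 1750204372680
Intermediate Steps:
s + (1541029 + (-842958 + 1130417))*(-782303 + 1739489) = 1257912 + (1541029 + (-842958 + 1130417))*(-782303 + 1739489) = 1257912 + (1541029 + 287459)*957186 = 1257912 + 1828488*957186 = 1257912 + 1750203114768 = 1750204372680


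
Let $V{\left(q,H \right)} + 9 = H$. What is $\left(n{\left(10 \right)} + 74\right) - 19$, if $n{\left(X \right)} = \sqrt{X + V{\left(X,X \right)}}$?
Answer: $55 + \sqrt{11} \approx 58.317$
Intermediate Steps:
$V{\left(q,H \right)} = -9 + H$
$n{\left(X \right)} = \sqrt{-9 + 2 X}$ ($n{\left(X \right)} = \sqrt{X + \left(-9 + X\right)} = \sqrt{-9 + 2 X}$)
$\left(n{\left(10 \right)} + 74\right) - 19 = \left(\sqrt{-9 + 2 \cdot 10} + 74\right) - 19 = \left(\sqrt{-9 + 20} + 74\right) - 19 = \left(\sqrt{11} + 74\right) - 19 = \left(74 + \sqrt{11}\right) - 19 = 55 + \sqrt{11}$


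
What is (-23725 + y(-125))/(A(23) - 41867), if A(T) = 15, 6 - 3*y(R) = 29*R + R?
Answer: 22473/41852 ≈ 0.53696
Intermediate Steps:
y(R) = 2 - 10*R (y(R) = 2 - (29*R + R)/3 = 2 - 10*R)
(-23725 + y(-125))/(A(23) - 41867) = (-23725 + (2 - 10*(-125)))/(15 - 41867) = (-23725 + (2 + 1250))/(-41852) = (-23725 + 1252)*(-1/41852) = -22473*(-1/41852) = 22473/41852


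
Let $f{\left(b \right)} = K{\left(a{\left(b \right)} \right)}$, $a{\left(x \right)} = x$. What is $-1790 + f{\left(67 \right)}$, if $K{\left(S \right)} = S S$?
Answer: $2699$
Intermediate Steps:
$K{\left(S \right)} = S^{2}$
$f{\left(b \right)} = b^{2}$
$-1790 + f{\left(67 \right)} = -1790 + 67^{2} = -1790 + 4489 = 2699$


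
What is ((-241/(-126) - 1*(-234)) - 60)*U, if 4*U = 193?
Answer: 4277845/504 ≈ 8487.8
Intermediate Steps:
U = 193/4 (U = (¼)*193 = 193/4 ≈ 48.250)
((-241/(-126) - 1*(-234)) - 60)*U = ((-241/(-126) - 1*(-234)) - 60)*(193/4) = ((-241*(-1/126) + 234) - 60)*(193/4) = ((241/126 + 234) - 60)*(193/4) = (29725/126 - 60)*(193/4) = (22165/126)*(193/4) = 4277845/504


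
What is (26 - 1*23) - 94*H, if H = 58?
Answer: -5449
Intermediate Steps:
(26 - 1*23) - 94*H = (26 - 1*23) - 94*58 = (26 - 23) - 5452 = 3 - 5452 = -5449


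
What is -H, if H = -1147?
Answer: 1147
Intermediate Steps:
-H = -1*(-1147) = 1147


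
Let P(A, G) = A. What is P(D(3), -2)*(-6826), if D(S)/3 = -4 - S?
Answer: 143346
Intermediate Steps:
D(S) = -12 - 3*S (D(S) = 3*(-4 - S) = -12 - 3*S)
P(D(3), -2)*(-6826) = (-12 - 3*3)*(-6826) = (-12 - 9)*(-6826) = -21*(-6826) = 143346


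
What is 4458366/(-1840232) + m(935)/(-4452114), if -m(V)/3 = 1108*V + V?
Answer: -1177055099407/682743554204 ≈ -1.7240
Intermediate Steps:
m(V) = -3327*V (m(V) = -3*(1108*V + V) = -3327*V)
4458366/(-1840232) + m(935)/(-4452114) = 4458366/(-1840232) - 3327*935/(-4452114) = 4458366*(-1/1840232) - 3110745*(-1/4452114) = -2229183/920116 + 1036915/1484038 = -1177055099407/682743554204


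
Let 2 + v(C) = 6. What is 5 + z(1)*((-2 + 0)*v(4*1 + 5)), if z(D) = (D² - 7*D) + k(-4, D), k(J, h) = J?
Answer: 85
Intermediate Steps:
v(C) = 4 (v(C) = -2 + 6 = 4)
z(D) = -4 + D² - 7*D (z(D) = (D² - 7*D) - 4 = -4 + D² - 7*D)
5 + z(1)*((-2 + 0)*v(4*1 + 5)) = 5 + (-4 + 1² - 7*1)*((-2 + 0)*4) = 5 + (-4 + 1 - 7)*(-2*4) = 5 - 10*(-8) = 5 + 80 = 85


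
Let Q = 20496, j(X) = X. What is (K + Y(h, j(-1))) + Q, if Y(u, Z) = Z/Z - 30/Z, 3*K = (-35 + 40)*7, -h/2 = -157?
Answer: 61616/3 ≈ 20539.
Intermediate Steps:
h = 314 (h = -2*(-157) = 314)
K = 35/3 (K = ((-35 + 40)*7)/3 = (5*7)/3 = (⅓)*35 = 35/3 ≈ 11.667)
Y(u, Z) = 1 - 30/Z
(K + Y(h, j(-1))) + Q = (35/3 + (-30 - 1)/(-1)) + 20496 = (35/3 - 1*(-31)) + 20496 = (35/3 + 31) + 20496 = 128/3 + 20496 = 61616/3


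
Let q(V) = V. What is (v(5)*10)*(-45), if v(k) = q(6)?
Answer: -2700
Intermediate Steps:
v(k) = 6
(v(5)*10)*(-45) = (6*10)*(-45) = 60*(-45) = -2700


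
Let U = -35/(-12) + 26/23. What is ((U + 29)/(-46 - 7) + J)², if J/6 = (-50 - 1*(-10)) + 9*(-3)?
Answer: 34687117238929/213978384 ≈ 1.6211e+5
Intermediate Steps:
J = -402 (J = 6*((-50 - 1*(-10)) + 9*(-3)) = 6*((-50 + 10) - 27) = 6*(-40 - 27) = 6*(-67) = -402)
U = 1117/276 (U = -35*(-1/12) + 26*(1/23) = 35/12 + 26/23 = 1117/276 ≈ 4.0471)
((U + 29)/(-46 - 7) + J)² = ((1117/276 + 29)/(-46 - 7) - 402)² = ((9121/276)/(-53) - 402)² = ((9121/276)*(-1/53) - 402)² = (-9121/14628 - 402)² = (-5889577/14628)² = 34687117238929/213978384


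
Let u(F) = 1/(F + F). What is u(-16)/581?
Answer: -1/18592 ≈ -5.3787e-5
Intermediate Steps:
u(F) = 1/(2*F)
u(-16)/581 = ((½)/(-16))/581 = ((½)*(-1/16))*(1/581) = -1/32*1/581 = -1/18592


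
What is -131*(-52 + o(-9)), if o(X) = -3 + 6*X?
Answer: 14279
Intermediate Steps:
-131*(-52 + o(-9)) = -131*(-52 + (-3 + 6*(-9))) = -131*(-52 + (-3 - 54)) = -131*(-52 - 57) = -131*(-109) = 14279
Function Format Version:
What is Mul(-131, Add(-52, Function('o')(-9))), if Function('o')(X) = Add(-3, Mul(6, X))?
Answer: 14279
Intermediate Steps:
Mul(-131, Add(-52, Function('o')(-9))) = Mul(-131, Add(-52, Add(-3, Mul(6, -9)))) = Mul(-131, Add(-52, Add(-3, -54))) = Mul(-131, Add(-52, -57)) = Mul(-131, -109) = 14279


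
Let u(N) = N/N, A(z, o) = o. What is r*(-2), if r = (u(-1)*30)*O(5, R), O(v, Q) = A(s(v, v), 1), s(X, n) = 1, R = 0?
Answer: -60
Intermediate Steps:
u(N) = 1
O(v, Q) = 1
r = 30 (r = (1*30)*1 = 30*1 = 30)
r*(-2) = 30*(-2) = -60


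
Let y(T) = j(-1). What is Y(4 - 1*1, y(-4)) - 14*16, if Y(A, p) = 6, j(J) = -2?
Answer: -218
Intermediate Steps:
y(T) = -2
Y(4 - 1*1, y(-4)) - 14*16 = 6 - 14*16 = 6 - 224 = -218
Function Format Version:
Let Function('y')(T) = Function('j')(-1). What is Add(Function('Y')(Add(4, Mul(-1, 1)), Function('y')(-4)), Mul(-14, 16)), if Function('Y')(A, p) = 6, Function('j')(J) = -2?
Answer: -218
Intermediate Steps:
Function('y')(T) = -2
Add(Function('Y')(Add(4, Mul(-1, 1)), Function('y')(-4)), Mul(-14, 16)) = Add(6, Mul(-14, 16)) = Add(6, -224) = -218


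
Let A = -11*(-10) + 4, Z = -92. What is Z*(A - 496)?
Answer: 35144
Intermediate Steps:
A = 114 (A = 110 + 4 = 114)
Z*(A - 496) = -92*(114 - 496) = -92*(-382) = 35144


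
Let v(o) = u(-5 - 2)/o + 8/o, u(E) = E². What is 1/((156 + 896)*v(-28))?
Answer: -7/14991 ≈ -0.00046695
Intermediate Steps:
v(o) = 57/o (v(o) = (-5 - 2)²/o + 8/o = (-7)²/o + 8/o = 49/o + 8/o = 57/o)
1/((156 + 896)*v(-28)) = 1/((156 + 896)*((57/(-28)))) = 1/(1052*((57*(-1/28)))) = 1/(1052*(-57/28)) = (1/1052)*(-28/57) = -7/14991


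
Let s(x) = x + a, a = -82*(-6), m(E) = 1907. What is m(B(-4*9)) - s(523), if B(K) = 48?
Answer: 892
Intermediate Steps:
a = 492
s(x) = 492 + x (s(x) = x + 492 = 492 + x)
m(B(-4*9)) - s(523) = 1907 - (492 + 523) = 1907 - 1*1015 = 1907 - 1015 = 892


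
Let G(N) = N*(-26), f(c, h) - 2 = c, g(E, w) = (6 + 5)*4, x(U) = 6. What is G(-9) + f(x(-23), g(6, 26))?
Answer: 242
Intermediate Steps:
g(E, w) = 44 (g(E, w) = 11*4 = 44)
f(c, h) = 2 + c
G(N) = -26*N
G(-9) + f(x(-23), g(6, 26)) = -26*(-9) + (2 + 6) = 234 + 8 = 242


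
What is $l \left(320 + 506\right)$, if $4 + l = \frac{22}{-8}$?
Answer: $- \frac{11151}{2} \approx -5575.5$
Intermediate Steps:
$l = - \frac{27}{4}$ ($l = -4 + \frac{22}{-8} = -4 + 22 \left(- \frac{1}{8}\right) = -4 - \frac{11}{4} = - \frac{27}{4} \approx -6.75$)
$l \left(320 + 506\right) = - \frac{27 \left(320 + 506\right)}{4} = \left(- \frac{27}{4}\right) 826 = - \frac{11151}{2}$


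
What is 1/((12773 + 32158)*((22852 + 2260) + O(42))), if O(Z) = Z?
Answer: 1/1130194374 ≈ 8.8480e-10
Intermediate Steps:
1/((12773 + 32158)*((22852 + 2260) + O(42))) = 1/((12773 + 32158)*((22852 + 2260) + 42)) = 1/(44931*(25112 + 42)) = 1/(44931*25154) = 1/1130194374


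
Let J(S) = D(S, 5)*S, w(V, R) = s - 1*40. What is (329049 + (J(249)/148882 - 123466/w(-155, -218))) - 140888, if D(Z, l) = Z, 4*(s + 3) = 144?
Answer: 30639828719/148882 ≈ 2.0580e+5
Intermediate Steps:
s = 33 (s = -3 + (1/4)*144 = -3 + 36 = 33)
w(V, R) = -7 (w(V, R) = 33 - 1*40 = 33 - 40 = -7)
J(S) = S**2 (J(S) = S*S = S**2)
(329049 + (J(249)/148882 - 123466/w(-155, -218))) - 140888 = (329049 + (249**2/148882 - 123466/(-7))) - 140888 = (329049 + (62001*(1/148882) - 123466*(-1/7))) - 140888 = (329049 + (62001/148882 + 17638)) - 140888 = (329049 + 2626042717/148882) - 140888 = 51615515935/148882 - 140888 = 30639828719/148882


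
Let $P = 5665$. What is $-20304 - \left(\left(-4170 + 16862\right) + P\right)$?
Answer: $-38661$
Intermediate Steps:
$-20304 - \left(\left(-4170 + 16862\right) + P\right) = -20304 - \left(\left(-4170 + 16862\right) + 5665\right) = -20304 - \left(12692 + 5665\right) = -20304 - 18357 = -38661$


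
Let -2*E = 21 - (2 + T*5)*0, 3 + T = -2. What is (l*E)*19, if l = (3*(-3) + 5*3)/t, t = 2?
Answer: -1197/2 ≈ -598.50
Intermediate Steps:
T = -5 (T = -3 - 2 = -5)
l = 3 (l = (3*(-3) + 5*3)/2 = (-9 + 15)*(½) = 6*(½) = 3)
E = -21/2 (E = -(21 - (2 - 5*5)*0)/2 = -(21 - (2 - 25)*0)/2 = -(21 - (-23)*0)/2 = -(21 - 1*0)/2 = -(21 + 0)/2 = -½*21 = -21/2 ≈ -10.500)
(l*E)*19 = (3*(-21/2))*19 = -63/2*19 = -1197/2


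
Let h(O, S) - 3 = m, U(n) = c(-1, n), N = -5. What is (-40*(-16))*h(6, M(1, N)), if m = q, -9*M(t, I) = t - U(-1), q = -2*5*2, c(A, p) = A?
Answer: -10880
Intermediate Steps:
U(n) = -1
q = -20 (q = -10*2 = -20)
M(t, I) = -⅑ - t/9 (M(t, I) = -(t - 1*(-1))/9 = -(t + 1)/9 = -(1 + t)/9 = -⅑ - t/9)
m = -20
h(O, S) = -17 (h(O, S) = 3 - 20 = -17)
(-40*(-16))*h(6, M(1, N)) = -40*(-16)*(-17) = 640*(-17) = -10880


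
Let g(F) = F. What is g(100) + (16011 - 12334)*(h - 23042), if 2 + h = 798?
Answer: -81798442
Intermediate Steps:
h = 796 (h = -2 + 798 = 796)
g(100) + (16011 - 12334)*(h - 23042) = 100 + (16011 - 12334)*(796 - 23042) = 100 + 3677*(-22246) = 100 - 81798542 = -81798442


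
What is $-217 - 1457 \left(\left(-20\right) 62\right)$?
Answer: $1806463$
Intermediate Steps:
$-217 - 1457 \left(\left(-20\right) 62\right) = -217 - -1806680 = -217 + 1806680 = 1806463$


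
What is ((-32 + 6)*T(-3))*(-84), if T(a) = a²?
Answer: 19656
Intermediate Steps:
((-32 + 6)*T(-3))*(-84) = ((-32 + 6)*(-3)²)*(-84) = -26*9*(-84) = -234*(-84) = 19656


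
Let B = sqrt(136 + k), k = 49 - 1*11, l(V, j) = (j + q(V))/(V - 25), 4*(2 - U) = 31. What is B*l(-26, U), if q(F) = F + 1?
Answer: 41*sqrt(174)/68 ≈ 7.9533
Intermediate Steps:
U = -23/4 (U = 2 - 1/4*31 = 2 - 31/4 = -23/4 ≈ -5.7500)
q(F) = 1 + F
l(V, j) = (1 + V + j)/(-25 + V) (l(V, j) = (j + (1 + V))/(V - 25) = (1 + V + j)/(-25 + V))
k = 38 (k = 49 - 11 = 38)
B = sqrt(174) (B = sqrt(136 + 38) = sqrt(174) ≈ 13.191)
B*l(-26, U) = sqrt(174)*((1 - 26 - 23/4)/(-25 - 26)) = sqrt(174)*(-123/4/(-51)) = sqrt(174)*(-1/51*(-123/4)) = sqrt(174)*(41/68) = 41*sqrt(174)/68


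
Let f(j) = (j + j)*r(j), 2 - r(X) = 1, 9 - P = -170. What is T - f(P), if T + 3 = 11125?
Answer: 10764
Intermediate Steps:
T = 11122 (T = -3 + 11125 = 11122)
P = 179 (P = 9 - 1*(-170) = 9 + 170 = 179)
r(X) = 1 (r(X) = 2 - 1*1 = 2 - 1 = 1)
f(j) = 2*j (f(j) = (j + j)*1 = (2*j)*1 = 2*j)
T - f(P) = 11122 - 2*179 = 11122 - 1*358 = 11122 - 358 = 10764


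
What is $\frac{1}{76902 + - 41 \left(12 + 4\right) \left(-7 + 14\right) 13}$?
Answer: $\frac{1}{17206} \approx 5.8119 \cdot 10^{-5}$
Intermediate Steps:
$\frac{1}{76902 + - 41 \left(12 + 4\right) \left(-7 + 14\right) 13} = \frac{1}{76902 + - 41 \cdot 16 \cdot 7 \cdot 13} = \frac{1}{76902 + \left(-41\right) 112 \cdot 13} = \frac{1}{76902 - 59696} = \frac{1}{17206}$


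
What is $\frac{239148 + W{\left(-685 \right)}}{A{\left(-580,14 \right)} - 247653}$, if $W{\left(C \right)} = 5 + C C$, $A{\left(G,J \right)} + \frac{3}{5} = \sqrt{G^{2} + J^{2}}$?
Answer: $- \frac{1096452261630}{383324806231} - \frac{8854725 \sqrt{84149}}{383324806231} \approx -2.8671$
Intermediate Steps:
$A{\left(G,J \right)} = - \frac{3}{5} + \sqrt{G^{2} + J^{2}}$
$W{\left(C \right)} = 5 + C^{2}$
$\frac{239148 + W{\left(-685 \right)}}{A{\left(-580,14 \right)} - 247653} = \frac{239148 + \left(5 + \left(-685\right)^{2}\right)}{\left(- \frac{3}{5} + \sqrt{\left(-580\right)^{2} + 14^{2}}\right) - 247653} = \frac{239148 + \left(5 + 469225\right)}{\left(- \frac{3}{5} + \sqrt{336400 + 196}\right) - 247653} = \frac{239148 + 469230}{\left(- \frac{3}{5} + \sqrt{336596}\right) - 247653} = \frac{708378}{\left(- \frac{3}{5} + 2 \sqrt{84149}\right) - 247653} = \frac{708378}{- \frac{1238268}{5} + 2 \sqrt{84149}}$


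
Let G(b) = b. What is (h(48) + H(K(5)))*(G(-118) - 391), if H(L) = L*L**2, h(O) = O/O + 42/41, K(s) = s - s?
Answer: -42247/41 ≈ -1030.4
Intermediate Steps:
K(s) = 0
h(O) = 83/41 (h(O) = 1 + 42*(1/41) = 1 + 42/41 = 83/41)
H(L) = L**3
(h(48) + H(K(5)))*(G(-118) - 391) = (83/41 + 0**3)*(-118 - 391) = (83/41 + 0)*(-509) = (83/41)*(-509) = -42247/41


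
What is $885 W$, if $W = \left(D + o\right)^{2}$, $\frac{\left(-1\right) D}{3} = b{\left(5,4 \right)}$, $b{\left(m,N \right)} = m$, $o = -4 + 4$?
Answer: $199125$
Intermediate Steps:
$o = 0$
$D = -15$ ($D = \left(-3\right) 5 = -15$)
$W = 225$ ($W = \left(-15 + 0\right)^{2} = \left(-15\right)^{2} = 225$)
$885 W = 885 \cdot 225 = 199125$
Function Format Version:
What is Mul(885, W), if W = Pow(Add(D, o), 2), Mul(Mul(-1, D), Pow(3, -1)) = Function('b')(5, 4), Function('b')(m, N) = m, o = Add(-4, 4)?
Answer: 199125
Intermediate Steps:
o = 0
D = -15 (D = Mul(-3, 5) = -15)
W = 225 (W = Pow(Add(-15, 0), 2) = Pow(-15, 2) = 225)
Mul(885, W) = Mul(885, 225) = 199125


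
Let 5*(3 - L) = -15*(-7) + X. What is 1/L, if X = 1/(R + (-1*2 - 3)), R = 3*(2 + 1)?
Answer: -20/361 ≈ -0.055402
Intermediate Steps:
R = 9 (R = 3*3 = 9)
X = 1/4 (X = 1/(9 + (-1*2 - 3)) = 1/(9 + (-2 - 3)) = 1/(9 - 5) = 1/4 ≈ 0.25000)
L = -361/20 (L = 3 - (-15*(-7) + 1/4)/5 = 3 - (105 + 1/4)/5 = 3 - 1/5*421/4 = 3 - 421/20 = -361/20 ≈ -18.050)
1/L = 1/(-361/20) = -20/361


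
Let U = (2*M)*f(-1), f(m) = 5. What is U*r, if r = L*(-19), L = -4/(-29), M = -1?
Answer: 760/29 ≈ 26.207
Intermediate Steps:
L = 4/29 (L = -4*(-1/29) = 4/29 ≈ 0.13793)
U = -10 (U = (2*(-1))*5 = -2*5 = -10)
r = -76/29 (r = (4/29)*(-19) = -76/29 ≈ -2.6207)
U*r = -10*(-76/29) = 760/29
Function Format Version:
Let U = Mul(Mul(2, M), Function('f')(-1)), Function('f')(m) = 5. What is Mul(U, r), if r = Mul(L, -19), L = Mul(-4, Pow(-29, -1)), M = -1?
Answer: Rational(760, 29) ≈ 26.207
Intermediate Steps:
L = Rational(4, 29) (L = Mul(-4, Rational(-1, 29)) = Rational(4, 29) ≈ 0.13793)
U = -10 (U = Mul(Mul(2, -1), 5) = Mul(-2, 5) = -10)
r = Rational(-76, 29) (r = Mul(Rational(4, 29), -19) = Rational(-76, 29) ≈ -2.6207)
Mul(U, r) = Mul(-10, Rational(-76, 29)) = Rational(760, 29)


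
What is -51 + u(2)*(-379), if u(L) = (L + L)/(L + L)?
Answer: -430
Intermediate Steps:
u(L) = 1 (u(L) = (2*L)/((2*L)) = (2*L)*(1/(2*L)) = 1)
-51 + u(2)*(-379) = -51 + 1*(-379) = -51 - 379 = -430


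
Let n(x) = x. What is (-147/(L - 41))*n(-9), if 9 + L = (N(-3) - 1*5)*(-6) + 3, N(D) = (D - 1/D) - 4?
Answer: 1323/23 ≈ 57.522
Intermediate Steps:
N(D) = -4 + D - 1/D
L = 64 (L = -9 + (((-4 - 3 - 1/(-3)) - 1*5)*(-6) + 3) = -9 + (((-4 - 3 - 1*(-⅓)) - 5)*(-6) + 3) = -9 + (((-4 - 3 + ⅓) - 5)*(-6) + 3) = -9 + ((-20/3 - 5)*(-6) + 3) = -9 + (-35/3*(-6) + 3) = -9 + (70 + 3) = -9 + 73 = 64)
(-147/(L - 41))*n(-9) = (-147/(64 - 41))*(-9) = (-147/23)*(-9) = ((1/23)*(-147))*(-9) = -147/23*(-9) = 1323/23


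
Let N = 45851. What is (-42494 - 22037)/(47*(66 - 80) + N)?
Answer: -64531/45193 ≈ -1.4279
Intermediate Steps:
(-42494 - 22037)/(47*(66 - 80) + N) = (-42494 - 22037)/(47*(66 - 80) + 45851) = -64531/(47*(-14) + 45851) = -64531/(-658 + 45851) = -64531/45193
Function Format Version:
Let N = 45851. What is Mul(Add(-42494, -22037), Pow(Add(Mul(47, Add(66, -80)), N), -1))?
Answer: Rational(-64531, 45193) ≈ -1.4279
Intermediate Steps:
Mul(Add(-42494, -22037), Pow(Add(Mul(47, Add(66, -80)), N), -1)) = Mul(Add(-42494, -22037), Pow(Add(Mul(47, Add(66, -80)), 45851), -1)) = Mul(-64531, Pow(Add(Mul(47, -14), 45851), -1)) = Mul(-64531, Pow(Add(-658, 45851), -1)) = Mul(-64531, Pow(45193, -1)) = Mul(-64531, Rational(1, 45193)) = Rational(-64531, 45193)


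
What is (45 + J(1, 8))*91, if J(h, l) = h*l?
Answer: 4823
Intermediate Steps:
(45 + J(1, 8))*91 = (45 + 1*8)*91 = (45 + 8)*91 = 53*91 = 4823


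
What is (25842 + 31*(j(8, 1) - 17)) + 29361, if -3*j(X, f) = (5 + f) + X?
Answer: 163594/3 ≈ 54531.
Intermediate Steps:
j(X, f) = -5/3 - X/3 - f/3 (j(X, f) = -((5 + f) + X)/3 = -(5 + X + f)/3 = -5/3 - X/3 - f/3)
(25842 + 31*(j(8, 1) - 17)) + 29361 = (25842 + 31*((-5/3 - 1/3*8 - 1/3*1) - 17)) + 29361 = (25842 + 31*((-5/3 - 8/3 - 1/3) - 17)) + 29361 = (25842 + 31*(-14/3 - 17)) + 29361 = (25842 + 31*(-65/3)) + 29361 = (25842 - 2015/3) + 29361 = 75511/3 + 29361 = 163594/3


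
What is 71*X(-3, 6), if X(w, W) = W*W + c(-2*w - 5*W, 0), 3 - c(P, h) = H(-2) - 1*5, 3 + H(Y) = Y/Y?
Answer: 3266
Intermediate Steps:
H(Y) = -2 (H(Y) = -3 + Y/Y = -3 + 1 = -2)
c(P, h) = 10 (c(P, h) = 3 - (-2 - 1*5) = 3 - (-2 - 5) = 3 - 1*(-7) = 3 + 7 = 10)
X(w, W) = 10 + W² (X(w, W) = W*W + 10 = W² + 10 = 10 + W²)
71*X(-3, 6) = 71*(10 + 6²) = 71*(10 + 36) = 71*46 = 3266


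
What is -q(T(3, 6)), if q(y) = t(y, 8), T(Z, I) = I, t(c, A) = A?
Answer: -8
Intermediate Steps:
q(y) = 8
-q(T(3, 6)) = -1*8 = -8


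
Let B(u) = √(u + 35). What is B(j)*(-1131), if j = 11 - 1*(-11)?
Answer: -1131*√57 ≈ -8538.9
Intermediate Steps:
j = 22 (j = 11 + 11 = 22)
B(u) = √(35 + u)
B(j)*(-1131) = √(35 + 22)*(-1131) = √57*(-1131) = -1131*√57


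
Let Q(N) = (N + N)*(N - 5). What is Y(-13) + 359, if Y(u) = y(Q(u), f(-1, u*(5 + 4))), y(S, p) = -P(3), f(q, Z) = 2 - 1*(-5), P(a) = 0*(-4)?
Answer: 359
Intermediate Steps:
P(a) = 0
f(q, Z) = 7 (f(q, Z) = 2 + 5 = 7)
Q(N) = 2*N*(-5 + N) (Q(N) = (2*N)*(-5 + N) = 2*N*(-5 + N))
y(S, p) = 0 (y(S, p) = -1*0 = 0)
Y(u) = 0
Y(-13) + 359 = 0 + 359 = 359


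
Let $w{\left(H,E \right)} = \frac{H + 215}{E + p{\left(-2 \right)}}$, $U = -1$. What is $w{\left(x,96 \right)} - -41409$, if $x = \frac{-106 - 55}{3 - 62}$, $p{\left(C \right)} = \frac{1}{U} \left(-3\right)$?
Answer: $\frac{80627605}{1947} \approx 41411.0$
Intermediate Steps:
$p{\left(C \right)} = 3$ ($p{\left(C \right)} = \frac{1}{-1} \left(-3\right) = \left(-1\right) \left(-3\right) = 3$)
$x = \frac{161}{59}$ ($x = - \frac{161}{-59} = \left(-161\right) \left(- \frac{1}{59}\right) = \frac{161}{59} \approx 2.7288$)
$w{\left(H,E \right)} = \frac{215 + H}{3 + E}$ ($w{\left(H,E \right)} = \frac{H + 215}{E + 3} = \frac{215 + H}{3 + E}$)
$w{\left(x,96 \right)} - -41409 = \frac{215 + \frac{161}{59}}{3 + 96} - -41409 = \frac{1}{99} \cdot \frac{12846}{59} + 41409 = \frac{4282}{1947} + 41409 = \frac{80627605}{1947}$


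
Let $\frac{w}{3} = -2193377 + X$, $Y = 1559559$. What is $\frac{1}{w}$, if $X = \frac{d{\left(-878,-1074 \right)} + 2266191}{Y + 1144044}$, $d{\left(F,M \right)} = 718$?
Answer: $- \frac{901201}{5930018370422} \approx -1.5197 \cdot 10^{-7}$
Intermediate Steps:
$X = \frac{2266909}{2703603}$ ($X = \frac{718 + 2266191}{1559559 + 1144044} = \frac{2266909}{2703603} \approx 0.83848$)
$w = - \frac{5930018370422}{901201}$ ($w = 3 \left(-2193377 + \frac{2266909}{2703603}\right) = 3 \left(- \frac{5930018370422}{2703603}\right) = - \frac{5930018370422}{901201} \approx -6.5801 \cdot 10^{6}$)
$\frac{1}{w} = \frac{1}{- \frac{5930018370422}{901201}} = - \frac{901201}{5930018370422}$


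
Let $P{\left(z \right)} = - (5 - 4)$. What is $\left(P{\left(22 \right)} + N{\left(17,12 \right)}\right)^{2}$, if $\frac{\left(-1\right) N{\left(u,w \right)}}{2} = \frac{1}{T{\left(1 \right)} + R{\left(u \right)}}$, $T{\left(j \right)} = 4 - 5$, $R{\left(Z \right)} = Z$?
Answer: $\frac{81}{64} \approx 1.2656$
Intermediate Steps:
$T{\left(j \right)} = -1$
$P{\left(z \right)} = -1$ ($P{\left(z \right)} = \left(-1\right) 1 = -1$)
$N{\left(u,w \right)} = - \frac{2}{-1 + u}$
$\left(P{\left(22 \right)} + N{\left(17,12 \right)}\right)^{2} = \left(-1 - \frac{2}{-1 + 17}\right)^{2} = \left(-1 - \frac{2}{16}\right)^{2} = \left(-1 - \frac{1}{8}\right)^{2} = \left(- \frac{9}{8}\right)^{2} = \frac{81}{64}$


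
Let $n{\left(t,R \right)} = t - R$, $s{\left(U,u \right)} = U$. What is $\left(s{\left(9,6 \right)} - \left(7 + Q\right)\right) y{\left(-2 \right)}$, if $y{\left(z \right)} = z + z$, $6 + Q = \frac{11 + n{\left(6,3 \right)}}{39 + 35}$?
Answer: $- \frac{1156}{37} \approx -31.243$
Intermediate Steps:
$Q = - \frac{215}{37}$ ($Q = -6 + \frac{11 + \left(6 - 3\right)}{39 + 35} = -6 + \frac{11 + \left(6 - 3\right)}{74} = -6 + \left(11 + 3\right) \frac{1}{74} = -6 + 14 \cdot \frac{1}{74} = -6 + \frac{7}{37} = - \frac{215}{37} \approx -5.8108$)
$y{\left(z \right)} = 2 z$
$\left(s{\left(9,6 \right)} - \left(7 + Q\right)\right) y{\left(-2 \right)} = \left(9 - \frac{44}{37}\right) 2 \left(-2\right) = \left(9 + \left(-7 + \frac{215}{37}\right)\right) \left(-4\right) = \left(9 - \frac{44}{37}\right) \left(-4\right) = \frac{289}{37} \left(-4\right) = - \frac{1156}{37}$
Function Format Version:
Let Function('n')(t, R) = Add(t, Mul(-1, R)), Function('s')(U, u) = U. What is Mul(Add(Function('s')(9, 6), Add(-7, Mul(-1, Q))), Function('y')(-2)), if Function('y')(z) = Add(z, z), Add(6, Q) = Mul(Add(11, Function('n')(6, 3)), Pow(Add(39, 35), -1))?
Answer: Rational(-1156, 37) ≈ -31.243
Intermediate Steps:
Q = Rational(-215, 37) (Q = Add(-6, Mul(Add(11, Add(6, Mul(-1, 3))), Pow(Add(39, 35), -1))) = Add(-6, Mul(Add(11, Add(6, -3)), Pow(74, -1))) = Add(-6, Mul(Add(11, 3), Rational(1, 74))) = Add(-6, Mul(14, Rational(1, 74))) = Add(-6, Rational(7, 37)) = Rational(-215, 37) ≈ -5.8108)
Function('y')(z) = Mul(2, z)
Mul(Add(Function('s')(9, 6), Add(-7, Mul(-1, Q))), Function('y')(-2)) = Mul(Add(9, Add(-7, Mul(-1, Rational(-215, 37)))), Mul(2, -2)) = Mul(Add(9, Add(-7, Rational(215, 37))), -4) = Mul(Add(9, Rational(-44, 37)), -4) = Mul(Rational(289, 37), -4) = Rational(-1156, 37)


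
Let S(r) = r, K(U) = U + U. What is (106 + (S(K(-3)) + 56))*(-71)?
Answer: -11076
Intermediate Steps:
K(U) = 2*U
(106 + (S(K(-3)) + 56))*(-71) = (106 + (2*(-3) + 56))*(-71) = (106 + (-6 + 56))*(-71) = (106 + 50)*(-71) = 156*(-71) = -11076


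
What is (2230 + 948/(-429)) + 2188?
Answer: 631458/143 ≈ 4415.8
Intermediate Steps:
(2230 + 948/(-429)) + 2188 = (2230 + 948*(-1/429)) + 2188 = (2230 - 316/143) + 2188 = 318574/143 + 2188 = 631458/143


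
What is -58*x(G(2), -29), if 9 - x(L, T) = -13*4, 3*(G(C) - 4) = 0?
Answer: -3538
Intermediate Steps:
G(C) = 4 (G(C) = 4 + (⅓)*0 = 4 + 0 = 4)
x(L, T) = 61 (x(L, T) = 9 - (-13)*4 = 9 - 1*(-52) = 9 + 52 = 61)
-58*x(G(2), -29) = -58*61 = -3538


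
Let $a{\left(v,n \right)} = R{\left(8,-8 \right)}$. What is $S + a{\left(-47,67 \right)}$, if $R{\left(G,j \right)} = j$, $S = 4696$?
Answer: $4688$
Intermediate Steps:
$a{\left(v,n \right)} = -8$
$S + a{\left(-47,67 \right)} = 4696 - 8 = 4688$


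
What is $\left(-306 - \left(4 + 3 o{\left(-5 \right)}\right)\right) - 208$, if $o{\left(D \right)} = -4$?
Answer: $-506$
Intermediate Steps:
$\left(-306 - \left(4 + 3 o{\left(-5 \right)}\right)\right) - 208 = \left(-306 - -8\right) - 208 = \left(-306 + \left(12 - 4\right)\right) - 208 = \left(-306 + 8\right) - 208 = -298 - 208 = -506$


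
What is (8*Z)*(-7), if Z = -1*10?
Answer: 560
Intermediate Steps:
Z = -10
(8*Z)*(-7) = (8*(-10))*(-7) = -80*(-7) = 560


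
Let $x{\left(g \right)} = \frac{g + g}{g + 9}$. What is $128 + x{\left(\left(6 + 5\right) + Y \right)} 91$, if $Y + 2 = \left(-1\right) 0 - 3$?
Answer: $\frac{1004}{5} \approx 200.8$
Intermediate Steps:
$Y = -5$ ($Y = -2 - 3 = -5$)
$x{\left(g \right)} = \frac{2 g}{9 + g}$
$128 + x{\left(\left(6 + 5\right) + Y \right)} 91 = 128 + \frac{2 \left(\left(6 + 5\right) - 5\right)}{9 + \left(\left(6 + 5\right) - 5\right)} 91 = 128 + \frac{2 \left(11 - 5\right)}{9 + \left(11 - 5\right)} 91 = 128 + 2 \cdot 6 \frac{1}{9 + 6} \cdot 91 = 128 + 2 \cdot 6 \cdot \frac{1}{15} \cdot 91 = 128 + \frac{4}{5} \cdot 91 = 128 + \frac{364}{5} = \frac{1004}{5}$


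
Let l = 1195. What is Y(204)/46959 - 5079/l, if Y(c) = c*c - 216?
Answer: -63010587/18705335 ≈ -3.3686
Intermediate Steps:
Y(c) = -216 + c**2 (Y(c) = c**2 - 216 = -216 + c**2)
Y(204)/46959 - 5079/l = (-216 + 204**2)/46959 - 5079/1195 = (-216 + 41616)*(1/46959) - 5079*1/1195 = 41400*(1/46959) - 5079/1195 = 13800/15653 - 5079/1195 = -63010587/18705335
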